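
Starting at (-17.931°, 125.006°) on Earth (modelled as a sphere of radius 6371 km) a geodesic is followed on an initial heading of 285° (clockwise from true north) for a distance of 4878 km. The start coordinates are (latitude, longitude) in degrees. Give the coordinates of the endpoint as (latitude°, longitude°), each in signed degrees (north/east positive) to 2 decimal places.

-2.94°, 82.92°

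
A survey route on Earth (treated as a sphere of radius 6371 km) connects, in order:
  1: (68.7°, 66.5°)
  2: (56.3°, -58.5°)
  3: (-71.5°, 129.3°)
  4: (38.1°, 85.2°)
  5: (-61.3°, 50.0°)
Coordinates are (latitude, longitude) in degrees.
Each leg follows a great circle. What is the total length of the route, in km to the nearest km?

Leg 1→2: central angle 0.8506 rad, distance 5419.3 km.
Leg 2→3: central angle 2.8702 rad, distance 18285.8 km.
Leg 3→4: central angle 1.9887 rad, distance 12669.9 km.
Leg 4→5: central angle 1.8054 rad, distance 11502.0 km.
Total: 5419.3 + 18285.8 + 12669.9 + 11502.0 ≈ 47877 km.

47877 km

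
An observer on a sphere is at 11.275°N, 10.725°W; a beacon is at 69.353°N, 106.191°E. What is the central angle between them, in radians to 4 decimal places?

1.5444 rad

In radians: φ₁ = 0.1968, φ₂ = 1.2104, Δλ = 116.916° = 2.0406 rad.
cos c = sin φ₁ sin φ₂ + cos φ₁ cos φ₂ cos Δλ = (0.1955)(0.9358) + (0.9807)(0.3526)(-0.4527) = 0.02642,
so c = arccos(0.02642) = 1.54437 rad.
So the angular separation is 1.5444 rad.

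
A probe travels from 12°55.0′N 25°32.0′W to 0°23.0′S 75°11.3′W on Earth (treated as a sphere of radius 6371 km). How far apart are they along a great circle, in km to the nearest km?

5669 km

Let φ₁ = 0.2254 rad, φ₂ = -0.0067 rad, and Δλ = -0.8666 rad.
cos c = sin φ₁ sin φ₂ + cos φ₁ cos φ₂ cos Δλ = (0.2235)(-0.0067) + (0.9747)(1.0000)(0.6474) = 0.62950,
so c = arccos(0.62950) = 0.88989 rad.
Distance = R·c = 6371 × 0.8899 ≈ 5669 km.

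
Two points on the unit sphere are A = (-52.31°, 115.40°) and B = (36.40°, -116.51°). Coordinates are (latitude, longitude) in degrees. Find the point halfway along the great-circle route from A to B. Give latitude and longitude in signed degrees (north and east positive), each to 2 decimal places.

-17.09°, -164.88°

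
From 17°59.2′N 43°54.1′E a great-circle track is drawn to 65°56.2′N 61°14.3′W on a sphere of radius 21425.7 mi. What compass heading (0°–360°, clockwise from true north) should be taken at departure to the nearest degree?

Δλ = -105.140° = -1.8350 rad.
y = sin Δλ · cos φ₂ = (-0.9653)(0.4077) = -0.3936
x = cos φ₁ sin φ₂ − sin φ₁ cos φ₂ cos Δλ = (0.9511)(0.9131) − (0.3088)(0.4077)(-0.2612) = 0.9014
θ = atan2(y, x) = -23.59°; adding 360° gives 336°.

336°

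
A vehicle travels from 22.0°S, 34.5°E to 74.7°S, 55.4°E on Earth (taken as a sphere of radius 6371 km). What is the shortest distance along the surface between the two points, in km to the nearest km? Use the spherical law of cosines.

5988 km

With latitudes φ₁ = -22.000°, φ₂ = -74.700° and longitude difference Δλ = 20.900°:
cos c = sin φ₁ sin φ₂ + cos φ₁ cos φ₂ cos Δλ = (-0.3746)(-0.9646) + (0.9272)(0.2639)(0.9342) = 0.58989,
so c = arccos(0.58989) = 0.93987 rad.
Distance = R·c = 6371 × 0.9399 ≈ 5988 km.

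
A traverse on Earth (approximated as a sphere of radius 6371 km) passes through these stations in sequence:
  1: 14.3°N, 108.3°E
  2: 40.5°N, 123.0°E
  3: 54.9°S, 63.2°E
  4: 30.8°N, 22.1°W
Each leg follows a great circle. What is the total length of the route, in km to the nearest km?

27749 km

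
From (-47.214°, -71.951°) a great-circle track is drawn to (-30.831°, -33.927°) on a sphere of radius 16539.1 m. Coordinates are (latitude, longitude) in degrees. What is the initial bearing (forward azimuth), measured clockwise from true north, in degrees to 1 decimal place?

74.3°

Δλ = 38.024° = 0.6636 rad.
y = sin Δλ · cos φ₂ = (0.6160)(0.8587) = 0.5289
x = cos φ₁ sin φ₂ − sin φ₁ cos φ₂ cos Δλ = (0.6793)(-0.5125) − (-0.7339)(0.8587)(0.7878) = 0.1483
θ = atan2(y, x) = 74.34°, so the bearing is 74.3°.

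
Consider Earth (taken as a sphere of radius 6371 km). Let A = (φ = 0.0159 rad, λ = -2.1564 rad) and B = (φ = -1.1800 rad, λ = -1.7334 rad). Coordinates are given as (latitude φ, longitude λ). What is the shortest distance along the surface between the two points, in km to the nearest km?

7847 km

In radians: φ₁ = 0.0159, φ₂ = -1.1800, Δλ = 24.236° = 0.4230 rad.
cos c = sin φ₁ sin φ₂ + cos φ₁ cos φ₂ cos Δλ = (0.0159)(-0.9246) + (0.9999)(0.3809)(0.9119) = 0.33261,
so c = arccos(0.33261) = 1.23173 rad.
Distance = R·c = 6371 × 1.2317 ≈ 7847 km.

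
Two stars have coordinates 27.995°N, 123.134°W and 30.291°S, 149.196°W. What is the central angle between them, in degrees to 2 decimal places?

In radians: φ₁ = 0.4886, φ₂ = -0.5287, Δλ = -26.062° = -0.4549 rad.
cos c = sin φ₁ sin φ₂ + cos φ₁ cos φ₂ cos Δλ = (0.4694)(-0.5044) + (0.8830)(0.8635)(0.8983) = 0.44815,
so c = arccos(0.44815) = 1.10610 rad.
So the angular separation is 63.37°.

63.37°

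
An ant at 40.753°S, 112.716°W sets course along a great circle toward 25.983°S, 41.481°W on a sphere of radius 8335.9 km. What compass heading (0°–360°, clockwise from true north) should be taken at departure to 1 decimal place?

99.5°

Δλ = 71.235° = 1.2433 rad.
y = sin Δλ · cos φ₂ = (0.9468)(0.8989) = 0.8511
x = cos φ₁ sin φ₂ − sin φ₁ cos φ₂ cos Δλ = (0.7575)(-0.4381) − (-0.6528)(0.8989)(0.3217) = -0.1431
θ = atan2(y, x) = 99.54°, so the bearing is 99.5°.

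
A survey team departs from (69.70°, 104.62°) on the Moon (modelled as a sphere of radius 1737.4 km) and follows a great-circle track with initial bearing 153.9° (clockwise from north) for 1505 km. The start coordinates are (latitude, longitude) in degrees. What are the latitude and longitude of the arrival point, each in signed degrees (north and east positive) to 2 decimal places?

21.72°, 125.77°

Angular distance δ = d/R = 1505/1737.4 = 0.86624 rad; initial bearing θ = 2.6861 rad.
sin φ₂ = sin φ₁ cos δ + cos φ₁ sin δ cos θ = (0.9379)(0.6477) + (0.3469)(0.7619)(-0.8980) = 0.3701, so φ₂ = 21.72°.
Δλ = atan2(sin θ sin δ cos φ₁, cos δ − sin φ₁ sin φ₂) = atan2(0.1163, 0.3006) = 21.150°.
λ₂ = 104.620° + 21.150° = 125.77°.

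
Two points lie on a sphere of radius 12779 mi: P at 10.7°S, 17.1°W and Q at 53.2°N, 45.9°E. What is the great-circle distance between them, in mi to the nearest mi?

18555 mi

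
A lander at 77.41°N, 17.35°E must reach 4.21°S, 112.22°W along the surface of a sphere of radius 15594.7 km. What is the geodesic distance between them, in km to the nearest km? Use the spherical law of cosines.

27798 km

In radians: φ₁ = 1.3511, φ₂ = -0.0735, Δλ = -129.570° = -2.2614 rad.
cos c = sin φ₁ sin φ₂ + cos φ₁ cos φ₂ cos Δλ = (0.9760)(-0.0734) + (0.2180)(0.9973)(-0.6370) = -0.21013,
so c = arccos(-0.21013) = 1.78250 rad.
Distance = R·c = 15594.7 × 1.7825 ≈ 27798 km.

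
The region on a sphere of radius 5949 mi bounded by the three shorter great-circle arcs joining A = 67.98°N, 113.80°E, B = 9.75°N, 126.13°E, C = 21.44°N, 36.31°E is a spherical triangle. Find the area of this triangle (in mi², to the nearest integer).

25857069 mi²

Side lengths (central angles): a = 1.5060, b = 1.1435, c = 1.0263 rad; semiperimeter s = 1.8379.
By l'Huilier's theorem, tan(E/4) = √[tan(s/2) tan((s−a)/2) tan((s−b)/2) tan((s−c)/2)], giving spherical excess E = 0.7306 rad.
Area = E·R² = 0.7306 × (5949)² ≈ 25857069 mi².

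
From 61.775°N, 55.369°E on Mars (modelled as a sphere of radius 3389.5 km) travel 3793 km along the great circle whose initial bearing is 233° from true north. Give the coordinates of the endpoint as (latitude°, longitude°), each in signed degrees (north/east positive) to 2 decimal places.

7.39°, 8.94°

Angular distance δ = d/R = 3793/3389.5 = 1.11904 rad; initial bearing θ = 4.0666 rad.
sin φ₂ = sin φ₁ cos δ + cos φ₁ sin δ cos θ = (0.8811)(0.4365) + (0.4729)(0.8997)(-0.6018) = 0.1286, so φ₂ = 7.39°.
Δλ = atan2(sin θ sin δ cos φ₁, cos δ − sin φ₁ sin φ₂) = atan2(-0.3398, 0.3233) = -46.430°.
λ₂ = 55.369° − 46.430° = 8.94°.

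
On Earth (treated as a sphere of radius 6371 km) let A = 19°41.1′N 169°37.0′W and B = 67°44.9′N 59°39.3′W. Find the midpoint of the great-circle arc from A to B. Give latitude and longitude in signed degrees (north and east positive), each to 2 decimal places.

The central angle between A and B is δ = 1.3796 rad.
With f = 0.5, the slerp weights are sin((1−f)δ)/sin δ = 0.6482 and sin(fδ)/sin δ = 0.6482.
Weighted sum of the unit vectors: (0.6482)·(-0.9261,-0.1697,0.3368) + (0.6482)·(0.1913,-0.3268,0.9255) = (-0.4763, -0.3218, 0.8183).
Converting back: φ = atan2(z, √(x²+y²)) = 54.91°, λ = atan2(y, x) = -145.95°.

54.91°, -145.95°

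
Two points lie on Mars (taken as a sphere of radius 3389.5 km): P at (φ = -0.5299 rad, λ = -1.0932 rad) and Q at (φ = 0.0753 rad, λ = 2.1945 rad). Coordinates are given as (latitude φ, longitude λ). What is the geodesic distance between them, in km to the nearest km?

9038 km

Let φ₁ = -0.5299 rad, φ₂ = 0.0753 rad, and Δλ = -2.9955 rad.
cos c = sin φ₁ sin φ₂ + cos φ₁ cos φ₂ cos Δλ = (-0.5054)(0.0752) + (0.8629)(0.9972)(-0.9893) = -0.88927,
so c = arccos(-0.88927) = 2.66654 rad.
Distance = R·c = 3389.5 × 2.6665 ≈ 9038 km.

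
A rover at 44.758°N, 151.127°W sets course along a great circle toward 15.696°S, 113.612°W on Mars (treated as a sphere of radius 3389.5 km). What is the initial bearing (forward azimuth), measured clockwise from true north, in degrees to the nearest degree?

141°

Δλ = 37.515° = 0.6548 rad.
y = sin Δλ · cos φ₂ = (0.6090)(0.9627) = 0.5863
x = cos φ₁ sin φ₂ − sin φ₁ cos φ₂ cos Δλ = (0.7101)(-0.2705) − (0.7041)(0.9627)(0.7932) = -0.7298
θ = atan2(y, x) = 141.22°, so the bearing is 141°.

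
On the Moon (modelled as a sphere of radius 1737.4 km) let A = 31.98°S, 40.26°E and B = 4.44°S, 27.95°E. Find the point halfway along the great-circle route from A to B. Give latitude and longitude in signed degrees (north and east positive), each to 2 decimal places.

The central angle between A and B is δ = 0.5212 rad.
With f = 0.5, the slerp weights are sin((1−f)δ)/sin δ = 0.5175 and sin(fδ)/sin δ = 0.5175.
Weighted sum of the unit vectors: (0.5175)·(0.6473,0.5482,-0.5296) + (0.5175)·(0.8807,0.4673,-0.0774) = (0.7907, 0.5255, -0.3141).
Converting back: φ = atan2(z, √(x²+y²)) = -18.31°, λ = atan2(y, x) = 33.61°.

-18.31°, 33.61°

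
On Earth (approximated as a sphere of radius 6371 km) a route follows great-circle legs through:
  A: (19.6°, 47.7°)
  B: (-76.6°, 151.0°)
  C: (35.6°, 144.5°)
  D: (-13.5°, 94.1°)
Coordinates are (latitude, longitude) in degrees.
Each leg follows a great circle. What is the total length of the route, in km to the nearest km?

32558 km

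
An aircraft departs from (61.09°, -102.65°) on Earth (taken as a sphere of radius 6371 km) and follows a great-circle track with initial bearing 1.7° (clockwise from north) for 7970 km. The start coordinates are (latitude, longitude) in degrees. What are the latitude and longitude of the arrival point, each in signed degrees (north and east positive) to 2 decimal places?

Angular distance δ = d/R = 7970/6371 = 1.25098 rad; initial bearing θ = 0.0297 rad.
sin φ₂ = sin φ₁ cos δ + cos φ₁ sin δ cos θ = (0.8754)(0.3144) + (0.4834)(0.9493)(0.9996) = 0.7339, so φ₂ = 47.22°.
Δλ = atan2(sin θ sin δ cos φ₁, cos δ − sin φ₁ sin φ₂) = atan2(0.0136, -0.3281) = 177.624°.
λ₂ = -102.650° + 177.624° = 74.97°.

47.22°, 74.97°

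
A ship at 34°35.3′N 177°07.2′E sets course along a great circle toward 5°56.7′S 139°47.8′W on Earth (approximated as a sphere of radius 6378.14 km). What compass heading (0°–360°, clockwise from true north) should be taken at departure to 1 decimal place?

Δλ = 43.083° = 0.7519 rad.
y = sin Δλ · cos φ₂ = (0.6831)(0.9946) = 0.6794
x = cos φ₁ sin φ₂ − sin φ₁ cos φ₂ cos Δλ = (0.8233)(-0.1036) − (0.5677)(0.9946)(0.7304) = -0.4976
θ = atan2(y, x) = 126.22°, so the bearing is 126.2°.

126.2°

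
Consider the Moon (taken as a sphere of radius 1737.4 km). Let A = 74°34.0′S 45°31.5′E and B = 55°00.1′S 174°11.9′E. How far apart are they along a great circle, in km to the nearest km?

Let φ₁ = -1.3014 rad, φ₂ = -0.9600 rad, and Δλ = 2.2458 rad.
Haversine: a = sin²(Δφ/2) + cos φ₁ cos φ₂ sin²(Δλ/2) = 0.0289 + (0.2661)(0.5736)(0.8124) = 0.15287.
Central angle c = 2·arcsin(√a) = 0.80341 rad.
Distance = R·c = 1737.4 × 0.8034 ≈ 1396 km.

1396 km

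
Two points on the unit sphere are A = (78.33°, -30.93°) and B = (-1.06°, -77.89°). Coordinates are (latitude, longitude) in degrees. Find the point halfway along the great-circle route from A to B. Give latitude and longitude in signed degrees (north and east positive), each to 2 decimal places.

Central angle δ = 1.4506 rad. Interpolating on the sphere with fraction f = 0.5:
P = [sin((1−f)δ)·A + sin(fδ)·B] / sin δ = 0.6682·A + 0.6682·B in Cartesian coordinates,
giving P = (0.2561, -0.7227, 0.6420), i.e. latitude 39.94°, longitude -70.49°.

39.94°, -70.49°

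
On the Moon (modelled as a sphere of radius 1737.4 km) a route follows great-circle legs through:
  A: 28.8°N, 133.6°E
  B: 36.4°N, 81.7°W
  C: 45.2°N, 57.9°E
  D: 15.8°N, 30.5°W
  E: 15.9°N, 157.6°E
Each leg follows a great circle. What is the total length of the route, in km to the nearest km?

12812 km

Leg A→B: central angle 1.8648 rad, distance 3239.9 km.
Leg B→C: central angle 1.5816 rad, distance 2747.9 km.
Leg C→D: central angle 1.3570 rad, distance 2357.7 km.
Leg D→E: central angle 2.5710 rad, distance 4466.8 km.
Total: 3239.9 + 2747.9 + 2357.7 + 4466.8 ≈ 12812 km.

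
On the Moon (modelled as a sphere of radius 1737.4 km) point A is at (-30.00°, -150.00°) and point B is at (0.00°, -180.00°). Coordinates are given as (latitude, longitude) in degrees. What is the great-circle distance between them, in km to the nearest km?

1256 km

With latitudes φ₁ = -30.000°, φ₂ = 0.000° and longitude difference Δλ = -30.000°:
cos c = sin φ₁ sin φ₂ + cos φ₁ cos φ₂ cos Δλ = (-0.5000)(0.0000) + (0.8660)(1.0000)(0.8660) = 0.75000,
so c = arccos(0.75000) = 0.72273 rad.
Distance = R·c = 1737.4 × 0.7227 ≈ 1256 km.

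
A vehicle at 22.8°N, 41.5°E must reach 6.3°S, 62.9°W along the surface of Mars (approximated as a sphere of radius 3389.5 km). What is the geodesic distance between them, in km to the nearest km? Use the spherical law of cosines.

6252 km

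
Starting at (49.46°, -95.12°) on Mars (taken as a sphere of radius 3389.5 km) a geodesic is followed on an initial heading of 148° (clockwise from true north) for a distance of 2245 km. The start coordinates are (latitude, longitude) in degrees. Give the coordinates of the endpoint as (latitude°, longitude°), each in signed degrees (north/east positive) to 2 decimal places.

15.09°, -75.39°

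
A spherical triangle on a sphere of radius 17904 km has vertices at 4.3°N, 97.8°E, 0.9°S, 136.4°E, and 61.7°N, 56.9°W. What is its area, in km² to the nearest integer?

Side lengths (central angles): a = 2.0659, b = 1.9406, c = 0.6792 rad; semiperimeter s = 2.3429.
By l'Huilier's theorem, tan(E/4) = √[tan(s/2) tan((s−a)/2) tan((s−b)/2) tan((s−c)/2)], giving spherical excess E = 1.0617 rad.
Area = E·R² = 1.0617 × (17904)² ≈ 340320675 km².

340320675 km²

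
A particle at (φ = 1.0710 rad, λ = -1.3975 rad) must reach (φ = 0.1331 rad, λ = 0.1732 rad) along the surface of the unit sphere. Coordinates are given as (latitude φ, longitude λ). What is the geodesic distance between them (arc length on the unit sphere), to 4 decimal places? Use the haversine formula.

Let φ₁ = 1.0710 rad, φ₂ = 0.1331 rad, and Δλ = 1.5707 rad.
Haversine: a = sin²(Δφ/2) + cos φ₁ cos φ₂ sin²(Δλ/2) = 0.2043 + (0.4792)(0.9912)(0.5000) = 0.44174.
Central angle c = 2·arcsin(√a) = 1.45401 rad.
On the unit sphere the arc length equals the central angle: 1.4540.

1.4540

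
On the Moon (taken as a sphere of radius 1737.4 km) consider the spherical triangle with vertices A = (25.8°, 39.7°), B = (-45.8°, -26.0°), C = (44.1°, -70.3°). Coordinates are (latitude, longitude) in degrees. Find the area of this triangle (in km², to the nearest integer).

5058423 km²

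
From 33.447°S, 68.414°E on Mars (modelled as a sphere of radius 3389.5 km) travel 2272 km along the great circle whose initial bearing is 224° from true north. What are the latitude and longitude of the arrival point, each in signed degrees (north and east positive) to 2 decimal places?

-53.59°, 21.78°

Angular distance δ = d/R = 2272/3389.5 = 0.67031 rad; initial bearing θ = 3.9095 rad.
sin φ₂ = sin φ₁ cos δ + cos φ₁ sin δ cos θ = (-0.5512)(0.7836) + (0.8344)(0.6212)(-0.7193) = -0.8048, so φ₂ = -53.59°.
Δλ = atan2(sin θ sin δ cos φ₁, cos δ − sin φ₁ sin φ₂) = atan2(-0.3601, 0.3401) = -46.637°.
λ₂ = 68.414° − 46.637° = 21.78°.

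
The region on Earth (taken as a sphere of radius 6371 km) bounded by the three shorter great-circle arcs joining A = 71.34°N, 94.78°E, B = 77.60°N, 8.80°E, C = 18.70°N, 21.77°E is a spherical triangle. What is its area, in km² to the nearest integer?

Side lengths (central angles): a = 1.0340, b = 1.1676, c = 0.3760 rad; semiperimeter s = 1.2888.
By l'Huilier's theorem, tan(E/4) = √[tan(s/2) tan((s−a)/2) tan((s−b)/2) tan((s−c)/2)], giving spherical excess E = 0.2140 rad.
Area = E·R² = 0.2140 × (6371)² ≈ 8685371 km².

8685371 km²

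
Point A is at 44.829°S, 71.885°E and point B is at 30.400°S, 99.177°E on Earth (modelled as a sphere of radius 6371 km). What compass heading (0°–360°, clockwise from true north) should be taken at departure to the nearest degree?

Δλ = 27.292° = 0.4763 rad.
y = sin Δλ · cos φ₂ = (0.4585)(0.8625) = 0.3955
x = cos φ₁ sin φ₂ − sin φ₁ cos φ₂ cos Δλ = (0.7092)(-0.5060) − (-0.7050)(0.8625)(0.8887) = 0.1815
θ = atan2(y, x) = 65.35°, so the bearing is 65°.

65°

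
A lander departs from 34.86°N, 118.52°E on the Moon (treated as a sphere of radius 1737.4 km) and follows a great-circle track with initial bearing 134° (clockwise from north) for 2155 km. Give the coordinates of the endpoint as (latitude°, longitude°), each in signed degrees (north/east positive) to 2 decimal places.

Angular distance δ = d/R = 2155/1737.4 = 1.24036 rad; initial bearing θ = 2.3387 rad.
sin φ₂ = sin φ₁ cos δ + cos φ₁ sin δ cos θ = (0.5716)(0.3245) + (0.8206)(0.9459)(-0.6947) = -0.3537, so φ₂ = -20.71°.
Δλ = atan2(sin θ sin δ cos φ₁, cos δ − sin φ₁ sin φ₂) = atan2(0.5583, 0.5266) = 46.673°.
λ₂ = 118.520° + 46.673° = 165.19°.

-20.71°, 165.19°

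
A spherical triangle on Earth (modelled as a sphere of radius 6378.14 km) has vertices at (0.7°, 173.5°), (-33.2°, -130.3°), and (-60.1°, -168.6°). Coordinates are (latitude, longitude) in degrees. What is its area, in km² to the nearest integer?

Side lengths (central angles): a = 0.6401, b = 1.0886, c = 1.0942 rad; semiperimeter s = 1.4115.
By l'Huilier's theorem, tan(E/4) = √[tan(s/2) tan((s−a)/2) tan((s−b)/2) tan((s−c)/2)], giving spherical excess E = 0.3786 rad.
Area = E·R² = 0.3786 × (6378.14)² ≈ 15401993 km².

15401993 km²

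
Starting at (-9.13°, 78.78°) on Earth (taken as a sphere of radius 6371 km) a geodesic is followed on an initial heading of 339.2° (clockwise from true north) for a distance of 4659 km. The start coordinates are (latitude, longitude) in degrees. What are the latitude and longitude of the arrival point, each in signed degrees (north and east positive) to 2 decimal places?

Angular distance δ = d/R = 4659/6371 = 0.73128 rad; initial bearing θ = 5.9202 rad.
sin φ₂ = sin φ₁ cos δ + cos φ₁ sin δ cos θ = (-0.1587)(0.7443) + (0.9873)(0.6678)(0.9348) = 0.4983, so φ₂ = 29.89°.
Δλ = atan2(sin θ sin δ cos φ₁, cos δ − sin φ₁ sin φ₂) = atan2(-0.2341, 0.8234) = -15.874°.
λ₂ = 78.780° − 15.874° = 62.91°.

29.89°, 62.91°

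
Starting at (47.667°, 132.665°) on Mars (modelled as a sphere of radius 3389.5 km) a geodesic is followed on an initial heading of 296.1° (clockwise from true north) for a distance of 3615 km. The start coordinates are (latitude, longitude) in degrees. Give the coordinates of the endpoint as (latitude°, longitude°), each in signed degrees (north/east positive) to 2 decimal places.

38.07°, 45.62°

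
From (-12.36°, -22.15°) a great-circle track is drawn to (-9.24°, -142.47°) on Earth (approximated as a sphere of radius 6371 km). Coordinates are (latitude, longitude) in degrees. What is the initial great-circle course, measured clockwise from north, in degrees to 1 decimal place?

252.8°

With φ₁ = -0.2157, φ₂ = -0.1613, Δλ = -2.1000 rad, the forward-azimuth formula gives
θ = atan2( sin Δλ cos φ₂ , cos φ₁ sin φ₂ − sin φ₁ cos φ₂ cos Δλ ) = atan2(-0.8520, -0.2635) = -107.19°.
Adding 360° brings this into [0°, 360°): 252.8°.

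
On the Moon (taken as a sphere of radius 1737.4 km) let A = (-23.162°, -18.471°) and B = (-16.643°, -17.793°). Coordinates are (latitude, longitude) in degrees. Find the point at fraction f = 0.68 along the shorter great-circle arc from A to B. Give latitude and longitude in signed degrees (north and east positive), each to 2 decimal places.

-18.73°, -18.00°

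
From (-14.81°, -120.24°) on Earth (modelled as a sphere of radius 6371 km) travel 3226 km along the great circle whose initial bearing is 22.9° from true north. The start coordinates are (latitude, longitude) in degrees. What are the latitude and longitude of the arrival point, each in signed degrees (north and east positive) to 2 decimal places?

12.03°, -109.11°

Angular distance δ = d/R = 3226/6371 = 0.50636 rad; initial bearing θ = 0.3997 rad.
sin φ₂ = sin φ₁ cos δ + cos φ₁ sin δ cos θ = (-0.2556)(0.8745) + (0.9668)(0.4850)(0.9212) = 0.2084, so φ₂ = 12.03°.
Δλ = atan2(sin θ sin δ cos φ₁, cos δ − sin φ₁ sin φ₂) = atan2(0.1825, 0.9278) = 11.126°.
λ₂ = -120.240° + 11.126° = -109.11°.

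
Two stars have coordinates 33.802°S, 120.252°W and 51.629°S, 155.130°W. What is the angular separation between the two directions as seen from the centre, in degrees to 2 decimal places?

Let φ₁ = -0.5900 rad, φ₂ = -0.9011 rad, and Δλ = -0.6087 rad.
Haversine: a = sin²(Δφ/2) + cos φ₁ cos φ₂ sin²(Δλ/2) = 0.0240 + (0.8310)(0.6208)(0.0898) = 0.07034.
Central angle c = 2·arcsin(√a) = 0.53684 rad.
So the angular separation is 30.76°.

30.76°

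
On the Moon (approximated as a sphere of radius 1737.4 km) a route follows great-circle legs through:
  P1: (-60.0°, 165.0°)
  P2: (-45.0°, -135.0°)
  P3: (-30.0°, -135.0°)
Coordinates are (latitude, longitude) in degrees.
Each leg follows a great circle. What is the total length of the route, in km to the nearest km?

Leg P1→P2: central angle 0.6614 rad, distance 1149.1 km.
Leg P2→P3: central angle 0.2618 rad, distance 454.9 km.
Total: 1149.1 + 454.9 ≈ 1604 km.

1604 km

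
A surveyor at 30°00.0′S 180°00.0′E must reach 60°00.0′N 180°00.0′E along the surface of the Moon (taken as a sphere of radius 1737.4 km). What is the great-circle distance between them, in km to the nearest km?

2729 km

With latitudes φ₁ = -30.000°, φ₂ = 60.000° and longitude difference Δλ = 0.000°:
cos c = sin φ₁ sin φ₂ + cos φ₁ cos φ₂ cos Δλ = (-0.5000)(0.8660) + (0.8660)(0.5000)(1.0000) = 0.00000,
so c = arccos(0.00000) = 1.57080 rad.
Distance = R·c = 1737.4 × 1.5708 ≈ 2729 km.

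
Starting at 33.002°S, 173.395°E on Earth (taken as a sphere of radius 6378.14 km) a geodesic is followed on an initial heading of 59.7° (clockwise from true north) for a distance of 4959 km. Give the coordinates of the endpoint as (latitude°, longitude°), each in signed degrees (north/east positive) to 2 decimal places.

Angular distance δ = d/R = 4959/6378.14 = 0.77750 rad; initial bearing θ = 1.0420 rad.
sin φ₂ = sin φ₁ cos δ + cos φ₁ sin δ cos θ = (-0.5447)(0.7127) + (0.8387)(0.7015)(0.5045) = -0.0913, so φ₂ = -5.24°.
Δλ = atan2(sin θ sin δ cos φ₁, cos δ − sin φ₁ sin φ₂) = atan2(0.5079, 0.6629) = 37.461°.
λ₂ = 173.395° + 37.461° = 210.86° → -149.14° after wrapping to (−180°, 180°].

-5.24°, -149.14°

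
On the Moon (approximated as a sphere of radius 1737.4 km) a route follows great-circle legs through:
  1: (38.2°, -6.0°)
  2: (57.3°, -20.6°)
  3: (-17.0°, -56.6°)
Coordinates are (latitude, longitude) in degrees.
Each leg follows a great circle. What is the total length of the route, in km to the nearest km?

3077 km

Leg 1→2: central angle 0.3730 rad, distance 648.0 km.
Leg 2→3: central angle 1.3980 rad, distance 2428.9 km.
Total: 648.0 + 2428.9 ≈ 3077 km.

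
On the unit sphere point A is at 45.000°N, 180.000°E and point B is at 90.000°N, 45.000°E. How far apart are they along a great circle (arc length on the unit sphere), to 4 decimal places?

0.7854

In radians: φ₁ = 0.7854, φ₂ = 1.5708, Δλ = -135.000° = -2.3562 rad.
cos c = sin φ₁ sin φ₂ + cos φ₁ cos φ₂ cos Δλ = (0.7071)(1.0000) + (0.7071)(0.0000)(-0.7071) = 0.70711,
so c = arccos(0.70711) = 0.78540 rad.
On the unit sphere the arc length equals the central angle: 0.7854.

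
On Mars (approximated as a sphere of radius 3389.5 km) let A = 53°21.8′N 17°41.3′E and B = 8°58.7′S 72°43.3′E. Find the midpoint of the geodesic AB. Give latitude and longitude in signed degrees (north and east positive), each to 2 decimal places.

Central angle δ = 1.3566 rad. Interpolating on the sphere with fraction f = 0.5:
P = [sin((1−f)δ)·A + sin(fδ)·B] / sin δ = 0.6421·A + 0.6421·B in Cartesian coordinates,
giving P = (0.5535, 0.7221, 0.4151), i.e. latitude 24.52°, longitude 52.53°.

24.52°, 52.53°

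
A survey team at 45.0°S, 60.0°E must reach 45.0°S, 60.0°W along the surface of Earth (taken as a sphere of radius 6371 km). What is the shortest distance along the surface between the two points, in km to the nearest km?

With latitudes φ₁ = -45.000°, φ₂ = -45.000° and longitude difference Δλ = -120.000°:
cos c = sin φ₁ sin φ₂ + cos φ₁ cos φ₂ cos Δλ = (-0.7071)(-0.7071) + (0.7071)(0.7071)(-0.5000) = 0.25000,
so c = arccos(0.25000) = 1.31812 rad.
Distance = R·c = 6371 × 1.3181 ≈ 8398 km.

8398 km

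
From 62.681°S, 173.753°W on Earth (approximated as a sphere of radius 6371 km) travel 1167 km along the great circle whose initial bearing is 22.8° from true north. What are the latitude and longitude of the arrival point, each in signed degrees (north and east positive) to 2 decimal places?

-52.80°, -167.05°

Angular distance δ = d/R = 1167/6371 = 0.18317 rad; initial bearing θ = 0.3979 rad.
sin φ₂ = sin φ₁ cos δ + cos φ₁ sin δ cos θ = (-0.8885)(0.9833) + (0.4589)(0.1822)(0.9219) = -0.7965, so φ₂ = -52.80°.
Δλ = atan2(sin θ sin δ cos φ₁, cos δ − sin φ₁ sin φ₂) = atan2(0.0324, 0.2756) = 6.705°.
λ₂ = -173.753° + 6.705° = -167.05°.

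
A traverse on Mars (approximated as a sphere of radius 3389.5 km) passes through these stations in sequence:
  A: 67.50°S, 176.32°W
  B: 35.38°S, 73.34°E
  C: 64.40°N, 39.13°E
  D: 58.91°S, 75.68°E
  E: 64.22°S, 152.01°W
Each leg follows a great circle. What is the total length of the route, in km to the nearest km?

20478 km

Leg A→B: central angle 1.1302 rad, distance 3830.8 km.
Leg B→C: central angle 1.8037 rad, distance 6113.7 km.
Leg C→D: central angle 2.2056 rad, distance 7476.0 km.
Leg D→E: central angle 0.9021 rad, distance 3057.7 km.
Total: 3830.8 + 6113.7 + 7476.0 + 3057.7 ≈ 20478 km.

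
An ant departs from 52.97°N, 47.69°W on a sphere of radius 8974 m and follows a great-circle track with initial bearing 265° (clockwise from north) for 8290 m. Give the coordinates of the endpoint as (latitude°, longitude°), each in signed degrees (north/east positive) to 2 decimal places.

26.06°, -109.92°

Angular distance δ = d/R = 8290/8974 = 0.92378 rad; initial bearing θ = 4.6251 rad.
sin φ₂ = sin φ₁ cos δ + cos φ₁ sin δ cos θ = (0.7983)(0.6028) + (0.6022)(0.7979)(-0.0872) = 0.4394, so φ₂ = 26.06°.
Δλ = atan2(sin θ sin δ cos φ₁, cos δ − sin φ₁ sin φ₂) = atan2(-0.4787, 0.2521) = -62.230°.
λ₂ = -47.690° − 62.230° = -109.92°.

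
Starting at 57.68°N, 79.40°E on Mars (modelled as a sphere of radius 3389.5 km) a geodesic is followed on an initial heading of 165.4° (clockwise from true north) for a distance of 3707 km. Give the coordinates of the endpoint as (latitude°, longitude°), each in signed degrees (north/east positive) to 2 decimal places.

-4.10°, 92.37°

Angular distance δ = d/R = 3707/3389.5 = 1.09367 rad; initial bearing θ = 2.8868 rad.
sin φ₂ = sin φ₁ cos δ + cos φ₁ sin δ cos θ = (0.8451)(0.4592) + (0.5346)(0.8883)(-0.9677) = -0.0715, so φ₂ = -4.10°.
Δλ = atan2(sin θ sin δ cos φ₁, cos δ − sin φ₁ sin φ₂) = atan2(0.1197, 0.5197) = 12.973°.
λ₂ = 79.400° + 12.973° = 92.37°.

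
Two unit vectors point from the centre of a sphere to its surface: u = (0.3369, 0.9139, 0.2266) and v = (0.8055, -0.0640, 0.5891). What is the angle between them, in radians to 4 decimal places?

u·v = 0.3464; |u| = 1.0000, |v| = 1.0000.
cos θ = (u·v)/(|u||v|) = 0.3464, so θ = 1.2171 rad.

1.2171 rad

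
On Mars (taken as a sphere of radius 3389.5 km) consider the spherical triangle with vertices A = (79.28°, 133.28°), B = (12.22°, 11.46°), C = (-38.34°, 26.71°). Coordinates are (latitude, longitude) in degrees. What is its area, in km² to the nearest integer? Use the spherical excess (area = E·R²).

6751083 km²

Side lengths (central angles): a = 0.9169, b = 2.2798, c = 1.4584 rad; semiperimeter s = 2.3276.
By l'Huilier's theorem, tan(E/4) = √[tan(s/2) tan((s−a)/2) tan((s−b)/2) tan((s−c)/2)], giving spherical excess E = 0.5876 rad.
Area = E·R² = 0.5876 × (3389.5)² ≈ 6751083 km².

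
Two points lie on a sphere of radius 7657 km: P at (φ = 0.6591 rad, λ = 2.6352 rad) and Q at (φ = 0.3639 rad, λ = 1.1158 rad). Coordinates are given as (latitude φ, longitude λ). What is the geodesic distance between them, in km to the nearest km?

In radians: φ₁ = 0.6591, φ₂ = 0.3639, Δλ = -87.055° = -1.5194 rad.
cos c = sin φ₁ sin φ₂ + cos φ₁ cos φ₂ cos Δλ = (0.6124)(0.3559) + (0.7905)(0.9345)(0.0514) = 0.25592,
so c = arccos(0.25592) = 1.31199 rad.
Distance = R·c = 7657 × 1.3120 ≈ 10046 km.

10046 km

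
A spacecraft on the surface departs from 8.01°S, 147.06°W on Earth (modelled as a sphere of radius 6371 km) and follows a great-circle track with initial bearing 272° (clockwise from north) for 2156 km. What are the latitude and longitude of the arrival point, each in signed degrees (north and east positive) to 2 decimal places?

Angular distance δ = d/R = 2156/6371 = 0.33841 rad; initial bearing θ = 4.7473 rad.
sin φ₂ = sin φ₁ cos δ + cos φ₁ sin δ cos θ = (-0.1393)(0.9433) + (0.9902)(0.3320)(0.0349) = -0.1200, so φ₂ = -6.89°.
Δλ = atan2(sin θ sin δ cos φ₁, cos δ − sin φ₁ sin φ₂) = atan2(-0.3285, 0.9266) = -19.524°.
λ₂ = -147.060° − 19.524° = -166.58°.

-6.89°, -166.58°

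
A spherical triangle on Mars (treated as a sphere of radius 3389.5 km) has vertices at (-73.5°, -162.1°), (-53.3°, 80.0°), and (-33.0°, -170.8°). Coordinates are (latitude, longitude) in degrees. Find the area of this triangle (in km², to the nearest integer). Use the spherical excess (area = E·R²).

3364894 km²

Side lengths (central angles): a = 1.2955, b = 0.7111, c = 0.8102 rad; semiperimeter s = 1.4084.
By l'Huilier's theorem, tan(E/4) = √[tan(s/2) tan((s−a)/2) tan((s−b)/2) tan((s−c)/2)], giving spherical excess E = 0.2929 rad.
Area = E·R² = 0.2929 × (3389.5)² ≈ 3364894 km².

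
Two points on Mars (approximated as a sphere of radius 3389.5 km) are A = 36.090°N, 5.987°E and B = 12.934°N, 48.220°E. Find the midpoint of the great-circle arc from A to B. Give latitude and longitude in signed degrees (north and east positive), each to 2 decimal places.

26.03°, 29.17°

Central angle δ = 0.7742 rad. Interpolating on the sphere with fraction f = 0.5:
P = [sin((1−f)δ)·A + sin(fδ)·B] / sin δ = 0.5400·A + 0.5400·B in Cartesian coordinates,
giving P = (0.7846, 0.4379, 0.4389), i.e. latitude 26.03°, longitude 29.17°.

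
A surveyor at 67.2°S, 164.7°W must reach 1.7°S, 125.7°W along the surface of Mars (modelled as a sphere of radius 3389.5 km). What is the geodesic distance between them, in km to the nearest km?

Let φ₁ = -1.1729 rad, φ₂ = -0.0297 rad, and Δλ = 0.6807 rad.
cos c = sin φ₁ sin φ₂ + cos φ₁ cos φ₂ cos Δλ = (-0.9219)(-0.0297) + (0.3875)(0.9996)(0.7771) = 0.32837,
so c = arccos(0.32837) = 1.23622 rad.
Distance = R·c = 3389.5 × 1.2362 ≈ 4190 km.

4190 km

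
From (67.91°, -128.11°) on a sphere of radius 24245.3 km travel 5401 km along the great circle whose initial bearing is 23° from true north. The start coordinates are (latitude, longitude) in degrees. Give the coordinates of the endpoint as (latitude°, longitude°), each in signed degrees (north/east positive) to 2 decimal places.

Angular distance δ = d/R = 5401/24245.3 = 0.22276 rad; initial bearing θ = 0.4014 rad.
sin φ₂ = sin φ₁ cos δ + cos φ₁ sin δ cos θ = (0.9266)(0.9753) + (0.3761)(0.2209)(0.9205) = 0.9802, so φ₂ = 78.57°.
Δλ = atan2(sin θ sin δ cos φ₁, cos δ − sin φ₁ sin φ₂) = atan2(0.0325, 0.0671) = 25.829°.
λ₂ = -128.110° + 25.829° = -102.28°.

78.57°, -102.28°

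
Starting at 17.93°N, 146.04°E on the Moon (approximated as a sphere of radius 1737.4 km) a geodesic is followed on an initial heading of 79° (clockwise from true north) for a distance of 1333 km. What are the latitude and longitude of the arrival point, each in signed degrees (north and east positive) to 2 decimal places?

Angular distance δ = d/R = 1333/1737.4 = 0.76724 rad; initial bearing θ = 1.3788 rad.
sin φ₂ = sin φ₁ cos δ + cos φ₁ sin δ cos θ = (0.3079)(0.7198) + (0.9514)(0.6942)(0.1908) = 0.3476, so φ₂ = 20.34°.
Δλ = atan2(sin θ sin δ cos φ₁, cos δ − sin φ₁ sin φ₂) = atan2(0.6483, 0.6128) = 46.612°.
λ₂ = 146.040° + 46.612° = 192.65° → -167.35° after wrapping to (−180°, 180°].

20.34°, -167.35°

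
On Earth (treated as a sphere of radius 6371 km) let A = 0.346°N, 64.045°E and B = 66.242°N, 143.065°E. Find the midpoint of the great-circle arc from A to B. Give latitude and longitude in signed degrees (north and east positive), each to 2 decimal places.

The central angle between A and B is δ = 1.4884 rad.
With f = 0.5, the slerp weights are sin((1−f)δ)/sin δ = 0.6797 and sin(fδ)/sin δ = 0.6797.
Weighted sum of the unit vectors: (0.6797)·(0.4377,0.8991,0.0060) + (0.6797)·(-0.3220,0.2421,0.9153) = (0.0786, 0.7757, 0.6262).
Converting back: φ = atan2(z, √(x²+y²)) = 38.77°, λ = atan2(y, x) = 84.21°.

38.77°, 84.21°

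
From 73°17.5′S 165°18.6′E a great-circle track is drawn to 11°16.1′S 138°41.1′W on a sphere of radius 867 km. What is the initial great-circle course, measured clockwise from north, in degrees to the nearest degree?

60°

Δλ = 56.005° = 0.9775 rad.
y = sin Δλ · cos φ₂ = (0.8291)(0.9807) = 0.8131
x = cos φ₁ sin φ₂ − sin φ₁ cos φ₂ cos Δλ = (0.2875)(-0.1954) − (-0.9578)(0.9807)(0.5591) = 0.4690
θ = atan2(y, x) = 60.02°, so the bearing is 60°.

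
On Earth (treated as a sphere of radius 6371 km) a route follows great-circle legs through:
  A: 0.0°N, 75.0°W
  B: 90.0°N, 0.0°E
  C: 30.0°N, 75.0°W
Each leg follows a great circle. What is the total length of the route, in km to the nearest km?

16679 km

Leg A→B: central angle 1.5708 rad, distance 10007.5 km.
Leg B→C: central angle 1.0472 rad, distance 6671.7 km.
Total: 10007.5 + 6671.7 ≈ 16679 km.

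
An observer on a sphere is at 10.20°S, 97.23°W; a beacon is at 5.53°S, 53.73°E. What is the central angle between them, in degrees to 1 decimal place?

147.1°

With latitudes φ₁ = -10.200°, φ₂ = -5.530° and longitude difference Δλ = 150.960°:
Haversine: a = sin²(Δφ/2) + cos φ₁ cos φ₂ sin²(Δλ/2) = 0.0017 + (0.9842)(0.9953)(0.9371) = 0.91970.
Central angle c = 2·arcsin(√a) = 2.56696 rad.
So the angular separation is 147.1°.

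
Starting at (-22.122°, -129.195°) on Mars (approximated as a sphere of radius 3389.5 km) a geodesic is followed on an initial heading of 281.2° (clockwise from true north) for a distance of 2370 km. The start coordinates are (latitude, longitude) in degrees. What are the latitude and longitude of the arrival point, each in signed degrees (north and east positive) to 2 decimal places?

Angular distance δ = d/R = 2370/3389.5 = 0.69922 rad; initial bearing θ = 4.9079 rad.
sin φ₂ = sin φ₁ cos δ + cos φ₁ sin δ cos θ = (-0.3766)(0.7653) + (0.9264)(0.6436)(0.1942) = -0.1724, so φ₂ = -9.93°.
Δλ = atan2(sin θ sin δ cos φ₁, cos δ − sin φ₁ sin φ₂) = atan2(-0.5849, 0.7004) = -39.863°.
λ₂ = -129.195° − 39.863° = -169.06°.

-9.93°, -169.06°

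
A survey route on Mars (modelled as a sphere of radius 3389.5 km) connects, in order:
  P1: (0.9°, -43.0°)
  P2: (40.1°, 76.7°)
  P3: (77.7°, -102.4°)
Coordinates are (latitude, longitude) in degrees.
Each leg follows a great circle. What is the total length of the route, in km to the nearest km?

10284 km

Leg P1→P2: central angle 1.9485 rad, distance 6604.6 km.
Leg P2→P3: central angle 1.0856 rad, distance 3679.5 km.
Total: 6604.6 + 3679.5 ≈ 10284 km.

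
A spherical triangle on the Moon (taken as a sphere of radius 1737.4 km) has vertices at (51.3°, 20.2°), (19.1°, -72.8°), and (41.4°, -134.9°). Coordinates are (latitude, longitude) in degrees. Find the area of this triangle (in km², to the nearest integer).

Side lengths (central angles): a = 0.9907, b = 1.4800, c = 1.3444 rad; semiperimeter s = 1.9076.
By l'Huilier's theorem, tan(E/4) = √[tan(s/2) tan((s−a)/2) tan((s−b)/2) tan((s−c)/2)], giving spherical excess E = 0.8242 rad.
Area = E·R² = 0.8242 × (1737.4)² ≈ 2487843 km².

2487843 km²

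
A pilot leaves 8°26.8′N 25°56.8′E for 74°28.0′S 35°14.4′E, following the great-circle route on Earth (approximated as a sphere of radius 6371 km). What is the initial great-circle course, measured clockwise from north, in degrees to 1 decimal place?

With φ₁ = 0.1474, φ₂ = -1.2997, Δλ = 0.1622 rad, the forward-azimuth formula gives
θ = atan2( sin Δλ cos φ₂ , cos φ₁ sin φ₂ − sin φ₁ cos φ₂ cos Δλ ) = atan2(0.0432, -0.9918) = 177.50°.
So the initial bearing is 177.5°.

177.5°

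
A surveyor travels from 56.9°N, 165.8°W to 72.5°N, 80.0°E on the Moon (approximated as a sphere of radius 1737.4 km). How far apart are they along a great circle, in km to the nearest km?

1303 km

Let φ₁ = 0.9931 rad, φ₂ = 1.2654 rad, and Δλ = -1.9932 rad.
cos c = sin φ₁ sin φ₂ + cos φ₁ cos φ₂ cos Δλ = (0.8377)(0.9537) + (0.5461)(0.3007)(-0.4099) = 0.73163,
so c = arccos(0.73163) = 0.75009 rad.
Distance = R·c = 1737.4 × 0.7501 ≈ 1303 km.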